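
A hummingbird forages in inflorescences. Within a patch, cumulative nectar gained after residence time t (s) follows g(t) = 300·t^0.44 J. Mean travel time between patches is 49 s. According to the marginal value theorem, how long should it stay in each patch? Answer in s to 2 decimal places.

38.50 s

By the marginal value theorem, leave when the instantaneous gain rate g'(t) equals the habitat-wide average g(t)/(T + t).
g'(t) = 0.44·300·t^-0.56. Setting 0.44·300·t^-0.56 = 300·t^0.44/(49+t) gives 0.44(49+t) = t, so 0.56·t = 0.44×49.
t* = 0.44×49/0.56 = 38.5 s.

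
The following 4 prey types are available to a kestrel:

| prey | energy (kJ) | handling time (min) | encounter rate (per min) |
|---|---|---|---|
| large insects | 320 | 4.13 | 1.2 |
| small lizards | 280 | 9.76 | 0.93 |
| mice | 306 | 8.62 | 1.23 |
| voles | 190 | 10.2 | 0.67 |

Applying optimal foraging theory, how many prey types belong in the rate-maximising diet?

1

Rank by E/h (kJ/min): large insects 77.5, mice 35.5, small lizards 28.7, voles 18.6. Include each in turn until the next type's E/h falls below the running intake rate.
Rate on top 1: 64.47. mice: 35.5 < 64.47 → exclude; stop.
Optimal diet: large insects — 1 of 4 types.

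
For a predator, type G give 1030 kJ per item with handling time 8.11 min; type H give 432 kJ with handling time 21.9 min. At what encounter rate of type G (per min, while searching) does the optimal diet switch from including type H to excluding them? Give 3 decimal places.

At the threshold, the rate on type G alone equals the profitability of type H: λ·1030/(1 + λ·8.11) = 432/21.9 = 19.73.
Rearranging, λ(1030 − 19.73×8.11) = 19.73, so λ = 19.73/870 = 0.02267 per min.

0.023 per min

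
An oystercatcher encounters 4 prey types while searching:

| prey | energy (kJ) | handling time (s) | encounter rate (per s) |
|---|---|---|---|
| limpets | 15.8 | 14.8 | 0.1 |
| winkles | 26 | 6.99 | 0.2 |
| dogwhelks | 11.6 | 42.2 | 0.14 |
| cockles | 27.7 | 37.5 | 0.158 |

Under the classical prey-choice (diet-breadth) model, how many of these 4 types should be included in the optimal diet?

E/h in descending order: winkles 3.72, limpets 1.07, cockles 0.739, dogwhelks 0.275 kJ/s. The optimal diet is the largest prefix of this list for which every included type satisfies E_i/h_i > R on the types above it.
Rate on top 1: 2.168. limpets: 1.07 < 2.168 → exclude; stop.
Optimal diet: winkles — 1 of 4 types.

1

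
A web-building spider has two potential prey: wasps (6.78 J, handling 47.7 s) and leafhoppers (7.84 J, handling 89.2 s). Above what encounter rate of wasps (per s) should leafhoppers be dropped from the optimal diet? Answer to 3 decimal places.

0.034 per s

Drop leafhoppers once their profitability E₂/h₂ falls below the rate achievable on wasps alone: E₂/h₂ = λE₁/(1 + λh₁).
Solve for λ: λE₁h₂ = E₂(1 + λh₁) → λ(E₁h₂ − E₂h₁) = E₂ → λ = E₂/(E₁h₂ − E₂h₁).
λ = 7.84/(6.78×89.2 − 7.84×47.7) = 7.84/230.8 = 0.03397 per s.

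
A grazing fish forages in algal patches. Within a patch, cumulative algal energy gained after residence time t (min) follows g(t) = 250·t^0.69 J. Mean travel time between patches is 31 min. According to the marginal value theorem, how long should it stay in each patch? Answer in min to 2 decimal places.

By the marginal value theorem, leave when the instantaneous gain rate g'(t) equals the habitat-wide average g(t)/(T + t).
g'(t) = 0.69·250·t^-0.31. Setting 0.69·250·t^-0.31 = 250·t^0.69/(31+t) gives 0.69(31+t) = t, so 0.31·t = 0.69×31.
t* = 0.69×31/0.31 = 69 min.

69.00 min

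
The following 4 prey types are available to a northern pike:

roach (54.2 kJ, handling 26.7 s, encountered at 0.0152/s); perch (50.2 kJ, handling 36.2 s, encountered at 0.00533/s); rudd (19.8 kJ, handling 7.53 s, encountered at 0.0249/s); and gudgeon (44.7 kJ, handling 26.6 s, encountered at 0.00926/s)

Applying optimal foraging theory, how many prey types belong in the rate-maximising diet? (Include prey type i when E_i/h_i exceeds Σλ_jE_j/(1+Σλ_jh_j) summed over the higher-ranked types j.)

Profitabilities (E/h, kJ/s): rudd 2.63, roach 2.03, gudgeon 1.68, perch 1.39. Add prey in this order while the next type's profitability exceeds the intake rate on those already taken.
Rate on top 1: 0.4152. roach: 2.03 > 0.4152 → include.
Rate on top 2: 0.8265. gudgeon: 1.68 > 0.8265 → include.
Rate on top 3: 0.9408. perch: 1.39 > 0.9408 → include.
Optimal diet: rudd, roach, gudgeon, perch — 4 of 4 types.

4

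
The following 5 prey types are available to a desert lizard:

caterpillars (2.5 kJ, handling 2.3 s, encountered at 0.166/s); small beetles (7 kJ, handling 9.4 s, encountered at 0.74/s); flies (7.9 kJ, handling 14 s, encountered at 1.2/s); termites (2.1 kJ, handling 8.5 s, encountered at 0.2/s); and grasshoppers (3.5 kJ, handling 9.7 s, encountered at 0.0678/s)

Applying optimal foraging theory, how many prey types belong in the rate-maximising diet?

Rank by E/h (kJ/s): caterpillars 1.09, small beetles 0.745, flies 0.564, grasshoppers 0.361, termites 0.247. Include each in turn until the next type's E/h falls below the running intake rate.
Rate on top 1: 0.3003. small beetles: 0.745 > 0.3003 → include.
Rate on top 2: 0.671. flies: 0.564 < 0.671 → exclude; stop.
Optimal diet: caterpillars, small beetles — 2 of 5 types.

2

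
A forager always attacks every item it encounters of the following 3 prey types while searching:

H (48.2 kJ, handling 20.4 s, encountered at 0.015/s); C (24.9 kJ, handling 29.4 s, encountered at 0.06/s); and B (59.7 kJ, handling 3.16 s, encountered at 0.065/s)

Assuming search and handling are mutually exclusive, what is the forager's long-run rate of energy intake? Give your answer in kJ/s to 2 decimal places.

1.86 kJ/s

Energy encountered per unit search time: 0.015×48.2 + 0.06×24.9 + 0.065×59.7 = 6.098 kJ/s.
Handling time per unit search time: 0.015×20.4 + 0.06×29.4 + 0.065×3.16 = 2.275.
Rate = 6.098/(1 + 2.275) = 1.862 kJ/s.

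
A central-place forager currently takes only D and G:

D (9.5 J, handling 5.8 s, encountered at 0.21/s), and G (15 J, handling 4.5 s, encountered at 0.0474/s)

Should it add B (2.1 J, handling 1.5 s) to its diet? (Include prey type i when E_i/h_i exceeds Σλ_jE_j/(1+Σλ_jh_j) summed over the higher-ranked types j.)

Current rate: (0.21×9.5 + 0.0474×15)/(1 + 0.21×5.8 + 0.0474×4.5) = 1.113 J/s.
B: E/h = 2.1/1.5 = 1.4 J/s.
1.4 > 1.113, so adding B raises the average — include it.

Yes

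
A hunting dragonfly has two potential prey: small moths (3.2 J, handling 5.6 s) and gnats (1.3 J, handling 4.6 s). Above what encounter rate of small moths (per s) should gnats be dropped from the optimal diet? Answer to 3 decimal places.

The zero-one rule: include gnats iff E₂/h₂ > λE₁/(1+λh₁). Equality gives the switch point.
λE₁h₂ = E₂ + λE₂h₁ ⇒ λ = E₂/(E₁h₂ − E₂h₁) = 1.3/(14.72 − 7.28) = 0.1747 per s.

0.175 per s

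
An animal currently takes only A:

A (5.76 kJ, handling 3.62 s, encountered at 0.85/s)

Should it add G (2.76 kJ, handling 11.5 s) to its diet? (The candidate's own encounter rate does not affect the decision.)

Current rate: (0.85×5.76)/(1 + 0.85×3.62) = 1.201 kJ/s.
G: E/h = 2.76/11.5 = 0.24 kJ/s.
0.24 < 1.201, so adding G would lower the average — exclude it.

No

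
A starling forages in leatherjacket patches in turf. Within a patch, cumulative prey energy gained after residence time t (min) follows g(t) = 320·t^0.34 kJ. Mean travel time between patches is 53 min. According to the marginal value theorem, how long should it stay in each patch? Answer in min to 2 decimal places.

27.30 min

Maximise g(t)/(T+t): set derivative to zero → g'(t)(T+t) = g(t).
g'(t) = 0.34·320·t^-0.66. Setting 0.34·320·t^-0.66 = 320·t^0.34/(53+t) gives 0.34(53+t) = t, so 0.66·t = 0.34×53.
t* = 0.34×53/0.66 = 27.3 min.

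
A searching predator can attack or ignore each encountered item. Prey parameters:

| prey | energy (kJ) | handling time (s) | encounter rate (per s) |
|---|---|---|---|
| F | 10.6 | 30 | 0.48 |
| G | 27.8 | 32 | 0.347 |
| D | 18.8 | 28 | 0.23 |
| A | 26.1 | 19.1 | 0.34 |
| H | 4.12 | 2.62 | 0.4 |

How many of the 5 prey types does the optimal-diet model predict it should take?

E/h in descending order: H 1.57, A 1.37, G 0.869, D 0.671, F 0.353 kJ/s. The optimal diet is the largest prefix of this list for which every included type satisfies E_i/h_i > R on the types above it.
Rate on top 1: 0.8047. A: 1.37 > 0.8047 → include.
Rate on top 2: 1.232. G: 0.869 < 1.232 → exclude; stop.
Optimal diet: H, A — 2 of 5 types.

2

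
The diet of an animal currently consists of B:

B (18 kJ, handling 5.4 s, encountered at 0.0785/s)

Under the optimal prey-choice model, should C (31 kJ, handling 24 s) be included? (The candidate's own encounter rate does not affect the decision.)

Current rate: (0.0785×18)/(1 + 0.0785×5.4) = 0.9923 kJ/s.
C: E/h = 31/24 = 1.292 kJ/s.
Since 1.292 > R, including C increases the long-run rate.

Yes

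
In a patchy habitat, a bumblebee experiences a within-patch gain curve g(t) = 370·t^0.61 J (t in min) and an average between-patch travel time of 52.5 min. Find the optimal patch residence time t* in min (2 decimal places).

82.12 min

Optimal t* satisfies g'(t*) = g(t*)/(T + t*).
g'(t) = 0.61·370·t^-0.39. Setting 0.61·370·t^-0.39 = 370·t^0.61/(52.5+t) gives 0.61(52.5+t) = t, so 0.39·t = 0.61×52.5.
t* = 0.61×52.5/0.39 = 82.12 min.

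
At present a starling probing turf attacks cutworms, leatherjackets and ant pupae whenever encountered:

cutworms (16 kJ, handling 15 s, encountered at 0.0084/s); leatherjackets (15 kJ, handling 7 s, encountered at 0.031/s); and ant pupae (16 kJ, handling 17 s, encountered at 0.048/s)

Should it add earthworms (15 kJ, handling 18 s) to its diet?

Yes

Intake rate on the current diet: R = (0.0084×16 + 0.031×15 + 0.048×16) / (1 + 0.0084×15 + 0.031×7 + 0.048×17) = 1.367/2.159 = 0.6333 kJ/s.
Profitability of earthworms: 15/18 = 0.8333 kJ/s.
0.8333 > 0.6333, so adding earthworms raises the average — include it.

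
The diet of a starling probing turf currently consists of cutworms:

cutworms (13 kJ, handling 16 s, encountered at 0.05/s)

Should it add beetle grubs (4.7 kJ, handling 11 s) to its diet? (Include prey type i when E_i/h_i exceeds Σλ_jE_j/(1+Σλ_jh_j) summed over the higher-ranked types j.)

Intake rate on the current diet: R = (0.05×13) / (1 + 0.05×16) = 0.65/1.8 = 0.3611 kJ/s.
beetle grubs: E/h = 4.7/11 = 0.4273 kJ/s.
Since 0.4273 > R, including beetle grubs increases the long-run rate.

Yes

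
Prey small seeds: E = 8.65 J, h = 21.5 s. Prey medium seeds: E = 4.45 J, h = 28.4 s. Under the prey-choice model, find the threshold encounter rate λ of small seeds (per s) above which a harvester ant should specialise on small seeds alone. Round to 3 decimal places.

0.030 per s

At the threshold, the rate on small seeds alone equals the profitability of medium seeds: λ·8.65/(1 + λ·21.5) = 4.45/28.4 = 0.1567.
Rearranging, λ(8.65 − 0.1567×21.5) = 0.1567, so λ = 0.1567/5.281 = 0.02967 per s.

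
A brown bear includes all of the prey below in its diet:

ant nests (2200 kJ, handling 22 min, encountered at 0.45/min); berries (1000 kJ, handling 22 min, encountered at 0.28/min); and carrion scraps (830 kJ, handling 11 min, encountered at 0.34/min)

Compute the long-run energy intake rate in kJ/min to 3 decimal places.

R = (0.45×2200 + 0.28×1000 + 0.34×830) / (1 + 0.45×22 + 0.28×22 + 0.34×11) = 1552/20.8 = 74.62 kJ/min.

74.625 kJ/min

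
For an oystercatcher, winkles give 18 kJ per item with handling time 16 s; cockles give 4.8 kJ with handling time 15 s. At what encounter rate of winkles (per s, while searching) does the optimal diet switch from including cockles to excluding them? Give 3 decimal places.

Drop cockles once their profitability E₂/h₂ falls below the rate achievable on winkles alone: E₂/h₂ = λE₁/(1 + λh₁).
Solve for λ: λE₁h₂ = E₂(1 + λh₁) → λ(E₁h₂ − E₂h₁) = E₂ → λ = E₂/(E₁h₂ − E₂h₁).
λ = 4.8/(18×15 − 4.8×16) = 4.8/193.2 = 0.02484 per s.

0.025 per s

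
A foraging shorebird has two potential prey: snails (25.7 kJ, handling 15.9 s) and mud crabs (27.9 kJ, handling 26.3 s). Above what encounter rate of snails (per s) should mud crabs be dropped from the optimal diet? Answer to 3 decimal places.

0.120 per s

The zero-one rule: include mud crabs iff E₂/h₂ > λE₁/(1+λh₁). Equality gives the switch point.
λE₁h₂ = E₂ + λE₂h₁ ⇒ λ = E₂/(E₁h₂ − E₂h₁) = 27.9/(675.9 − 443.6) = 0.1201 per s.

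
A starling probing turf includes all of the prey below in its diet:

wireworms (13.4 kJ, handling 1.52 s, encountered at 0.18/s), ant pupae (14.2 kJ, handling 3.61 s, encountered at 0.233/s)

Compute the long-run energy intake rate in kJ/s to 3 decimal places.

2.705 kJ/s

R = Σλ_iE_i / (1 + Σλ_ih_i)
Numerator: 0.18×13.4 + 0.233×14.2 = 5.721
Denominator: 1 + 0.18×1.52 + 0.233×3.61 = 2.115
R = 5.721/2.115 = 2.705 kJ/s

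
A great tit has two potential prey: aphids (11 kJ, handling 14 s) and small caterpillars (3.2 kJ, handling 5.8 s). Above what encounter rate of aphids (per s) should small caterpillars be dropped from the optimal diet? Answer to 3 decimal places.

0.168 per s

Drop small caterpillars once their profitability E₂/h₂ falls below the rate achievable on aphids alone: E₂/h₂ = λE₁/(1 + λh₁).
Solve for λ: λE₁h₂ = E₂(1 + λh₁) → λ(E₁h₂ − E₂h₁) = E₂ → λ = E₂/(E₁h₂ − E₂h₁).
λ = 3.2/(11×5.8 − 3.2×14) = 3.2/19 = 0.1684 per s.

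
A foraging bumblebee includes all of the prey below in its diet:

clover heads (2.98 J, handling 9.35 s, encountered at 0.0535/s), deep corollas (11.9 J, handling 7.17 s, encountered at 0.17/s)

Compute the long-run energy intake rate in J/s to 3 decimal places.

0.803 J/s

R = (0.0535×2.98 + 0.17×11.9) / (1 + 0.0535×9.35 + 0.17×7.17) = 2.182/2.719 = 0.8026 J/s.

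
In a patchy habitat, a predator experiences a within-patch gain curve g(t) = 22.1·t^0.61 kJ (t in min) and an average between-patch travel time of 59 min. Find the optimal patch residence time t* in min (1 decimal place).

Optimal t* satisfies g'(t*) = g(t*)/(T + t*).
g'(t) = 0.61·22.1·t^-0.39. Setting 0.61·22.1·t^-0.39 = 22.1·t^0.61/(59+t) gives 0.61(59+t) = t, so 0.39·t = 0.61×59.
t* = 0.61×59/0.39 = 92.28 min.

92.3 min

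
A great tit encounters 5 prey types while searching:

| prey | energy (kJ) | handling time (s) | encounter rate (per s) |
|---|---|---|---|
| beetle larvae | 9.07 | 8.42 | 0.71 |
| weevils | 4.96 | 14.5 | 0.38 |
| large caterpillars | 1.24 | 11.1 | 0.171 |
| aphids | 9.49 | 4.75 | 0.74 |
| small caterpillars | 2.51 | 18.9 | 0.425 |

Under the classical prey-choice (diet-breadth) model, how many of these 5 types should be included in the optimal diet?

Rank by E/h (kJ/s): aphids 2, beetle larvae 1.08, weevils 0.342, small caterpillars 0.133, large caterpillars 0.112. Include each in turn until the next type's E/h falls below the running intake rate.
Rate on top 1: 1.555. beetle larvae: 1.08 < 1.555 → exclude; stop.
Optimal diet: aphids — 1 of 5 types.

1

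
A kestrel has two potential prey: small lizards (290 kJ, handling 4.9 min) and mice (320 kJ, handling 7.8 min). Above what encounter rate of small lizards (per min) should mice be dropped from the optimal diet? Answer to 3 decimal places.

At the threshold, the rate on small lizards alone equals the profitability of mice: λ·290/(1 + λ·4.9) = 320/7.8 = 41.03.
Rearranging, λ(290 − 41.03×4.9) = 41.03, so λ = 41.03/88.97 = 0.4611 per min.

0.461 per min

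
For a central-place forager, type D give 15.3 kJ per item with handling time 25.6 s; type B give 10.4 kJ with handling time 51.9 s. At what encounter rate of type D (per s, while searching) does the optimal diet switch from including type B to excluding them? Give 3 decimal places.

0.020 per s

The zero-one rule: include type B iff E₂/h₂ > λE₁/(1+λh₁). Equality gives the switch point.
λE₁h₂ = E₂ + λE₂h₁ ⇒ λ = E₂/(E₁h₂ − E₂h₁) = 10.4/(794.1 − 266.2) = 0.0197 per s.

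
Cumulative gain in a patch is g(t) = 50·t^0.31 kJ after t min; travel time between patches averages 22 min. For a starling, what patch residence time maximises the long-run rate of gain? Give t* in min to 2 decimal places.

By the marginal value theorem, leave when the instantaneous gain rate g'(t) equals the habitat-wide average g(t)/(T + t).
g'(t) = 0.31·50·t^-0.69. Setting 0.31·50·t^-0.69 = 50·t^0.31/(22+t) gives 0.31(22+t) = t, so 0.69·t = 0.31×22.
t* = 0.31×22/0.69 = 9.884 min.

9.88 min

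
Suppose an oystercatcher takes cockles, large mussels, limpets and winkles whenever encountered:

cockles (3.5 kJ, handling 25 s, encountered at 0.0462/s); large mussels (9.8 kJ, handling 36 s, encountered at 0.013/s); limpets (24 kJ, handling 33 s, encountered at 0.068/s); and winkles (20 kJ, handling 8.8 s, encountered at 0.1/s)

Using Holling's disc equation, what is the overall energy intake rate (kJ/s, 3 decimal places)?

0.682 kJ/s

Energy encountered per unit search time: 0.0462×3.5 + 0.013×9.8 + 0.068×24 + 0.1×20 = 3.921 kJ/s.
Handling time per unit search time: 0.0462×25 + 0.013×36 + 0.068×33 + 0.1×8.8 = 4.747.
Rate = 3.921/(1 + 4.747) = 0.6823 kJ/s.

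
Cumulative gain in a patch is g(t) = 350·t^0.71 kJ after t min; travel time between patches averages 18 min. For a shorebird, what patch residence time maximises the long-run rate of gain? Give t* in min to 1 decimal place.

44.1 min

By the marginal value theorem, leave when the instantaneous gain rate g'(t) equals the habitat-wide average g(t)/(T + t).
g'(t) = 0.71·350·t^-0.29. Setting 0.71·350·t^-0.29 = 350·t^0.71/(18+t) gives 0.71(18+t) = t, so 0.29·t = 0.71×18.
t* = 0.71×18/0.29 = 44.07 min.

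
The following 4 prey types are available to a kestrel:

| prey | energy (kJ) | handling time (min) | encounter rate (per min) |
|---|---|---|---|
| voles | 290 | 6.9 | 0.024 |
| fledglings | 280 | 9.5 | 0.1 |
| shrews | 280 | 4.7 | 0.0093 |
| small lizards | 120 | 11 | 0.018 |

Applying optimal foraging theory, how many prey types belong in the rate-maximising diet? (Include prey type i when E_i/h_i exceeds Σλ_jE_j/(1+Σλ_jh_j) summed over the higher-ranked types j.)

3

E/h in descending order: shrews 59.6, voles 42, fledglings 29.5, small lizards 10.9 kJ/min. The optimal diet is the largest prefix of this list for which every included type satisfies E_i/h_i > R on the types above it.
Rate on top 1: 2.495. voles: 42 > 2.495 → include.
Rate on top 2: 7.909. fledglings: 29.5 > 7.909 → include.
Rate on top 3: 17.4. small lizards: 10.9 < 17.4 → exclude; stop.
Optimal diet: shrews, voles, fledglings — 3 of 4 types.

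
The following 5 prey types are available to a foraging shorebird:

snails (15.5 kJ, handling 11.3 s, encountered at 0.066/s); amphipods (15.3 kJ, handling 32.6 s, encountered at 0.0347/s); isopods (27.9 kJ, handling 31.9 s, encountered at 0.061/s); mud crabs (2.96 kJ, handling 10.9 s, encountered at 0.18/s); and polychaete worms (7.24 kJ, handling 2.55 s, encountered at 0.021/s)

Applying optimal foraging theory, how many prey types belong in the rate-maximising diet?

3

Profitabilities (E/h, kJ/s): polychaete worms 2.84, snails 1.37, isopods 0.875, amphipods 0.469, mud crabs 0.272. Add prey in this order while the next type's profitability exceeds the intake rate on those already taken.
Rate on top 1: 0.1443. snails: 1.37 > 0.1443 → include.
Rate on top 2: 0.653. isopods: 0.875 > 0.653 → include.
Rate on top 3: 0.7682. amphipods: 0.469 < 0.7682 → exclude; stop.
Optimal diet: polychaete worms, snails, isopods — 3 of 5 types.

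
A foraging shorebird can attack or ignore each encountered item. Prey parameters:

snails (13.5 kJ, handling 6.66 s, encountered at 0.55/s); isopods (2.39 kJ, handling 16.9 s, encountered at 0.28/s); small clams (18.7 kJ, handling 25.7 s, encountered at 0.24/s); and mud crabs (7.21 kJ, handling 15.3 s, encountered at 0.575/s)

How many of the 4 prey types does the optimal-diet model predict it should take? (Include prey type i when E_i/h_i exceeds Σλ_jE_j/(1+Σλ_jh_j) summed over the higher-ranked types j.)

Rank by E/h (kJ/s): snails 2.03, small clams 0.728, mud crabs 0.471, isopods 0.141. Include each in turn until the next type's E/h falls below the running intake rate.
Rate on top 1: 1.592. small clams: 0.728 < 1.592 → exclude; stop.
Optimal diet: snails — 1 of 4 types.

1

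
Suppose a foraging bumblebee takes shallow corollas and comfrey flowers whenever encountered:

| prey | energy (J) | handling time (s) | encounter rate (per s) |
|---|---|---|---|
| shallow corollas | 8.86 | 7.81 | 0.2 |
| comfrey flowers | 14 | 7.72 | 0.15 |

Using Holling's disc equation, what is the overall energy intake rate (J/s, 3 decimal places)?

1.041 J/s

R = Σλ_iE_i / (1 + Σλ_ih_i)
Numerator: 0.2×8.86 + 0.15×14 = 3.872
Denominator: 1 + 0.2×7.81 + 0.15×7.72 = 3.72
R = 3.872/3.72 = 1.041 J/s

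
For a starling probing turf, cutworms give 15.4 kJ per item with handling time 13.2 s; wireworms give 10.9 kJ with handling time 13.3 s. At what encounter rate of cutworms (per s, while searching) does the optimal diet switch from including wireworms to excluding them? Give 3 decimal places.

Drop wireworms once their profitability E₂/h₂ falls below the rate achievable on cutworms alone: E₂/h₂ = λE₁/(1 + λh₁).
Solve for λ: λE₁h₂ = E₂(1 + λh₁) → λ(E₁h₂ − E₂h₁) = E₂ → λ = E₂/(E₁h₂ − E₂h₁).
λ = 10.9/(15.4×13.3 − 10.9×13.2) = 10.9/60.94 = 0.1789 per s.

0.179 per s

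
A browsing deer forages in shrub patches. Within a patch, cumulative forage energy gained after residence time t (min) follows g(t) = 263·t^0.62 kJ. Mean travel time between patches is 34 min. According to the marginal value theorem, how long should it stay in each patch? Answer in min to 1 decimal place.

55.5 min

By the marginal value theorem, leave when the instantaneous gain rate g'(t) equals the habitat-wide average g(t)/(T + t).
g'(t) = 0.62·263·t^-0.38. Setting 0.62·263·t^-0.38 = 263·t^0.62/(34+t) gives 0.62(34+t) = t, so 0.38·t = 0.62×34.
t* = 0.62×34/0.38 = 55.47 min.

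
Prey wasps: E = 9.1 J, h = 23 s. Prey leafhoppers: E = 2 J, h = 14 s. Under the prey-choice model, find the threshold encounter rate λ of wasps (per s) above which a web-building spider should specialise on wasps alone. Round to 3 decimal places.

Drop leafhoppers once their profitability E₂/h₂ falls below the rate achievable on wasps alone: E₂/h₂ = λE₁/(1 + λh₁).
Solve for λ: λE₁h₂ = E₂(1 + λh₁) → λ(E₁h₂ − E₂h₁) = E₂ → λ = E₂/(E₁h₂ − E₂h₁).
λ = 2/(9.1×14 − 2×23) = 2/81.4 = 0.02457 per s.

0.025 per s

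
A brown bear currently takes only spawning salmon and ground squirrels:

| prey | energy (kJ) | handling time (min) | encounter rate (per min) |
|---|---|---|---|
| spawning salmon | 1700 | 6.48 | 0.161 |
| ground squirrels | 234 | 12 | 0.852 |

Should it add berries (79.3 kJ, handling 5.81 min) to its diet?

No

Intake rate on the current diet: R = (0.161×1700 + 0.852×234) / (1 + 0.161×6.48 + 0.852×12) = 473.1/12.27 = 38.56 kJ/min.
Profitability of berries: 79.3/5.81 = 13.65 kJ/min.
13.65 < 38.56, so adding berries would lower the average — exclude it.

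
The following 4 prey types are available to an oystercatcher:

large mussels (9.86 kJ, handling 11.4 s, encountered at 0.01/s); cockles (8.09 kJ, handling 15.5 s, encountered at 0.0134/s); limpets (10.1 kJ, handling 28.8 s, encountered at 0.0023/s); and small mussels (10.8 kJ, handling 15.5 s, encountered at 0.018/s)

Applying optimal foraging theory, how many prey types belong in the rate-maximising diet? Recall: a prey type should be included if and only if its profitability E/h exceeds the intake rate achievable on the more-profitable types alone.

Rank by E/h (kJ/s): large mussels 0.865, small mussels 0.697, cockles 0.522, limpets 0.351. Include each in turn until the next type's E/h falls below the running intake rate.
Rate on top 1: 0.08851. small mussels: 0.697 > 0.08851 → include.
Rate on top 2: 0.2103. cockles: 0.522 > 0.2103 → include.
Rate on top 3: 0.2508. limpets: 0.351 > 0.2508 → include.
Optimal diet: large mussels, small mussels, cockles, limpets — 4 of 4 types.

4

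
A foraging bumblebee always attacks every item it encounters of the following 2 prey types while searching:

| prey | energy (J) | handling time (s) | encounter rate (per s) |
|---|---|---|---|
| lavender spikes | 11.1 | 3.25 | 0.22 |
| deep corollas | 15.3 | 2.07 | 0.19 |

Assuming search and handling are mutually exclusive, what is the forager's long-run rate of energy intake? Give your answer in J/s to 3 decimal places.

2.537 J/s

R = Σλ_iE_i / (1 + Σλ_ih_i)
Numerator: 0.22×11.1 + 0.19×15.3 = 5.349
Denominator: 1 + 0.22×3.25 + 0.19×2.07 = 2.108
R = 5.349/2.108 = 2.537 J/s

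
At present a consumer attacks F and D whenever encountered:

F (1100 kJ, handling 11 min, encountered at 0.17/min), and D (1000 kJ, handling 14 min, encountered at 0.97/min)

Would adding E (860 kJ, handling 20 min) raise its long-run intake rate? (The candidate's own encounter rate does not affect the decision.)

Intake rate on the current diet: R = (0.17×1100 + 0.97×1000) / (1 + 0.17×11 + 0.97×14) = 1157/16.45 = 70.33 kJ/min.
Profitability of E: 860/20 = 43 kJ/min.
Since 43 < R, time spent handling E is better spent searching.

No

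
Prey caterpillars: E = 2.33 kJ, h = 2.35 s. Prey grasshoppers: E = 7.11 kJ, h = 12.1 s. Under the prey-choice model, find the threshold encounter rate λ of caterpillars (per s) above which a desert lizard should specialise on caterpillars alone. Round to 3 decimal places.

Drop grasshoppers once their profitability E₂/h₂ falls below the rate achievable on caterpillars alone: E₂/h₂ = λE₁/(1 + λh₁).
Solve for λ: λE₁h₂ = E₂(1 + λh₁) → λ(E₁h₂ − E₂h₁) = E₂ → λ = E₂/(E₁h₂ − E₂h₁).
λ = 7.11/(2.33×12.1 − 7.11×2.35) = 7.11/11.48 = 0.6191 per s.

0.619 per s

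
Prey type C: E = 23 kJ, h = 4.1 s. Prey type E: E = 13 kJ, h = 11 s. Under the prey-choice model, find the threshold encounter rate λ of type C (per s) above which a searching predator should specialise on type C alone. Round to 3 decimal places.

At the threshold, the rate on type C alone equals the profitability of type E: λ·23/(1 + λ·4.1) = 13/11 = 1.182.
Rearranging, λ(23 − 1.182×4.1) = 1.182, so λ = 1.182/18.15 = 0.0651 per s.

0.065 per s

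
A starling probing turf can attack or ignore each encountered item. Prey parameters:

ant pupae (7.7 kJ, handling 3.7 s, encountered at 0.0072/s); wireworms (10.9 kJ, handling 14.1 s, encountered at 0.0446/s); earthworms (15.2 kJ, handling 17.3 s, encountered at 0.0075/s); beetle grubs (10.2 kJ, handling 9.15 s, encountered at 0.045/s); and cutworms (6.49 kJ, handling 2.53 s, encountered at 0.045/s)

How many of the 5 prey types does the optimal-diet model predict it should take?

5

E/h in descending order: cutworms 2.57, ant pupae 2.08, beetle grubs 1.11, earthworms 0.879, wireworms 0.773 kJ/s. The optimal diet is the largest prefix of this list for which every included type satisfies E_i/h_i > R on the types above it.
Rate on top 1: 0.2622. ant pupae: 2.08 > 0.2622 → include.
Rate on top 2: 0.3047. beetle grubs: 1.11 > 0.3047 → include.
Rate on top 3: 0.5196. earthworms: 0.879 > 0.5196 → include.
Rate on top 4: 0.5473. wireworms: 0.773 > 0.5473 → include.
Optimal diet: cutworms, ant pupae, beetle grubs, earthworms, wireworms — 5 of 5 types.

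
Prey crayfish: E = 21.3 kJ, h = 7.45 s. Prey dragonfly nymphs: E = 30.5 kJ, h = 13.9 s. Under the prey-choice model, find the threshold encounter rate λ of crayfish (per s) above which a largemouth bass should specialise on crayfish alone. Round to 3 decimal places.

0.443 per s

Drop dragonfly nymphs once their profitability E₂/h₂ falls below the rate achievable on crayfish alone: E₂/h₂ = λE₁/(1 + λh₁).
Solve for λ: λE₁h₂ = E₂(1 + λh₁) → λ(E₁h₂ − E₂h₁) = E₂ → λ = E₂/(E₁h₂ − E₂h₁).
λ = 30.5/(21.3×13.9 − 30.5×7.45) = 30.5/68.84 = 0.443 per s.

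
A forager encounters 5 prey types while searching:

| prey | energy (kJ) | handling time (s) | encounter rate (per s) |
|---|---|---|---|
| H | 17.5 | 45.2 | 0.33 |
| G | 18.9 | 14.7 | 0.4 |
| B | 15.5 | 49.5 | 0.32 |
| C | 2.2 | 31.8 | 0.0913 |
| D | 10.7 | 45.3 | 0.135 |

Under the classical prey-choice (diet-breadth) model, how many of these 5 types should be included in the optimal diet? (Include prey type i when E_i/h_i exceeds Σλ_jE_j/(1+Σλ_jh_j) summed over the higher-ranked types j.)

E/h in descending order: G 1.29, H 0.387, B 0.313, D 0.236, C 0.0692 kJ/s. The optimal diet is the largest prefix of this list for which every included type satisfies E_i/h_i > R on the types above it.
Rate on top 1: 1.099. H: 0.387 < 1.099 → exclude; stop.
Optimal diet: G — 1 of 5 types.

1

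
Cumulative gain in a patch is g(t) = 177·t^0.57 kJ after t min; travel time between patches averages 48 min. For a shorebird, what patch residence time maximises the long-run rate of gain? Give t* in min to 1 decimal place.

By the marginal value theorem, leave when the instantaneous gain rate g'(t) equals the habitat-wide average g(t)/(T + t).
g'(t) = 0.57·177·t^-0.43. Setting 0.57·177·t^-0.43 = 177·t^0.57/(48+t) gives 0.57(48+t) = t, so 0.43·t = 0.57×48.
t* = 0.57×48/0.43 = 63.63 min.

63.6 min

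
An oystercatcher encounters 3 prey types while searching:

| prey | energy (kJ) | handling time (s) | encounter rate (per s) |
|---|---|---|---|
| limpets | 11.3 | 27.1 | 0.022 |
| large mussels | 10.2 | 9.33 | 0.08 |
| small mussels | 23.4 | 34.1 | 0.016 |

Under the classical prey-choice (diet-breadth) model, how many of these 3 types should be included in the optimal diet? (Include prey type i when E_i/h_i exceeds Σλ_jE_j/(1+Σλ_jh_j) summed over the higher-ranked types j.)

2

E/h in descending order: large mussels 1.09, small mussels 0.686, limpets 0.417 kJ/s. The optimal diet is the largest prefix of this list for which every included type satisfies E_i/h_i > R on the types above it.
Rate on top 1: 0.4672. small mussels: 0.686 > 0.4672 → include.
Rate on top 2: 0.5194. limpets: 0.417 < 0.5194 → exclude; stop.
Optimal diet: large mussels, small mussels — 2 of 3 types.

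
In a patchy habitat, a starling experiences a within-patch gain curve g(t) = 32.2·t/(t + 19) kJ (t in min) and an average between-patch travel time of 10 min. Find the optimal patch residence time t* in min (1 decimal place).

Optimal t* satisfies g'(t*) = g(t*)/(T + t*).
g'(t) = 32.2·19/(t + 19)². Setting 32.2·19/(t+19)² = 32.2t/[(t+19)(10+t)] gives 19(10+t) = t(t+19), so t² = 19×10 = 190.
t* = √190 = 13.78 min.

13.8 min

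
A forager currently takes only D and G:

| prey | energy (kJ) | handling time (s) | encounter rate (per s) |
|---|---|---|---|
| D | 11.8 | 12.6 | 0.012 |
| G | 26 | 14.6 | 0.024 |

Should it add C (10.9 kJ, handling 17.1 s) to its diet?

Yes

Current rate: (0.012×11.8 + 0.024×26)/(1 + 0.012×12.6 + 0.024×14.6) = 0.5099 kJ/s.
C: E/h = 10.9/17.1 = 0.6374 kJ/s.
Since 0.6374 > R, including C increases the long-run rate.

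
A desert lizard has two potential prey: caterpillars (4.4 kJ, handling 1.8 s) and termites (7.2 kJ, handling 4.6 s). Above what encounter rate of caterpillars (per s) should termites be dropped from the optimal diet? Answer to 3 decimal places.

Drop termites once their profitability E₂/h₂ falls below the rate achievable on caterpillars alone: E₂/h₂ = λE₁/(1 + λh₁).
Solve for λ: λE₁h₂ = E₂(1 + λh₁) → λ(E₁h₂ − E₂h₁) = E₂ → λ = E₂/(E₁h₂ − E₂h₁).
λ = 7.2/(4.4×4.6 − 7.2×1.8) = 7.2/7.28 = 0.989 per s.

0.989 per s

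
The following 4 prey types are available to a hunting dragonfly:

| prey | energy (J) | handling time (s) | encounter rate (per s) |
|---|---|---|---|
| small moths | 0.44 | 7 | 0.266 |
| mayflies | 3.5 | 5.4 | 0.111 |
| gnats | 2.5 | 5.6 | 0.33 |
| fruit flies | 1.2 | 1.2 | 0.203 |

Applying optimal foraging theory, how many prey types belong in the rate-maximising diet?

3

Profitabilities (E/h, J/s): fruit flies 1, mayflies 0.648, gnats 0.446, small moths 0.0629. Add prey in this order while the next type's profitability exceeds the intake rate on those already taken.
Rate on top 1: 0.1959. mayflies: 0.648 > 0.1959 → include.
Rate on top 2: 0.343. gnats: 0.446 > 0.343 → include.
Rate on top 3: 0.3948. small moths: 0.0629 < 0.3948 → exclude; stop.
Optimal diet: fruit flies, mayflies, gnats — 3 of 4 types.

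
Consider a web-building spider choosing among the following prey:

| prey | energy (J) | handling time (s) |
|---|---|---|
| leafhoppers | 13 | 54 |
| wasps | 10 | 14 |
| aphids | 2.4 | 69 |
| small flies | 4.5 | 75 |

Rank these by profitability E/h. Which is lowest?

In descending order of E/h:
wasps: 10/14 = 0.714 J/s
leafhoppers: 13/54 = 0.241 J/s
small flies: 4.5/75 = 0.06 J/s
aphids: 2.4/69 = 0.0348 J/s

aphids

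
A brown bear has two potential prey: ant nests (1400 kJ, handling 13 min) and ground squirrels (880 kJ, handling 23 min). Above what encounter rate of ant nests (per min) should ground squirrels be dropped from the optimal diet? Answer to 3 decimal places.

0.042 per min

At the threshold, the rate on ant nests alone equals the profitability of ground squirrels: λ·1400/(1 + λ·13) = 880/23 = 38.26.
Rearranging, λ(1400 − 38.26×13) = 38.26, so λ = 38.26/902.6 = 0.04239 per min.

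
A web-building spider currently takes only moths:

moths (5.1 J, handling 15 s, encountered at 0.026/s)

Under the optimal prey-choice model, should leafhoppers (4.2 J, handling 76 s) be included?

No

On moths alone, R = ΣλE/(1+Σλh) = 0.1326/1.39 = 0.0954 J/s.
Profitability of leafhoppers: 4.2/76 = 0.05526 J/s.
Since 0.05526 < R, time spent handling leafhoppers is better spent searching.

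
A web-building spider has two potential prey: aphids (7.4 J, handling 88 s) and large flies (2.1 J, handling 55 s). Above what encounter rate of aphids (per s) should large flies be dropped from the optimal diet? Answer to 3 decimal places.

0.009 per s

The zero-one rule: include large flies iff E₂/h₂ > λE₁/(1+λh₁). Equality gives the switch point.
λE₁h₂ = E₂ + λE₂h₁ ⇒ λ = E₂/(E₁h₂ − E₂h₁) = 2.1/(407 − 184.8) = 0.009451 per s.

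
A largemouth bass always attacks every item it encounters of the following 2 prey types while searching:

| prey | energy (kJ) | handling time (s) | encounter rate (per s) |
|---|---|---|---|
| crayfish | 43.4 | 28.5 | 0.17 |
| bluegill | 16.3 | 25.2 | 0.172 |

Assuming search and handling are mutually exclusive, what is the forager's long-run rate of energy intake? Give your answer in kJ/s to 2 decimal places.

R = Σλ_iE_i / (1 + Σλ_ih_i)
Numerator: 0.17×43.4 + 0.172×16.3 = 10.18
Denominator: 1 + 0.17×28.5 + 0.172×25.2 = 10.18
R = 10.18/10.18 = 1 kJ/s

1.00 kJ/s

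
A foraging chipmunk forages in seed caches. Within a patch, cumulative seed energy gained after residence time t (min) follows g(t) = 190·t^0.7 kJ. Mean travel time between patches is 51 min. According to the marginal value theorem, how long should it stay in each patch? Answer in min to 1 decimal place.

Optimal t* satisfies g'(t*) = g(t*)/(T + t*).
g'(t) = 0.7·190·t^-0.3. Setting 0.7·190·t^-0.3 = 190·t^0.7/(51+t) gives 0.7(51+t) = t, so 0.30·t = 0.7×51.
t* = 0.7×51/0.30 = 119 min.

119.0 min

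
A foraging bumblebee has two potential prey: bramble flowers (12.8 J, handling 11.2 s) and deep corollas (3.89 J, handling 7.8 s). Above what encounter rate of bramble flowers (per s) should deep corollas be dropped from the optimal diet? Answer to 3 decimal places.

The zero-one rule: include deep corollas iff E₂/h₂ > λE₁/(1+λh₁). Equality gives the switch point.
λE₁h₂ = E₂ + λE₂h₁ ⇒ λ = E₂/(E₁h₂ − E₂h₁) = 3.89/(99.84 − 43.57) = 0.06913 per s.

0.069 per s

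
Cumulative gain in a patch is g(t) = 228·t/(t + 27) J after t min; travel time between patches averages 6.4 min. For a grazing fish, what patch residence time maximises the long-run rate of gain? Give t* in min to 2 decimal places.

13.15 min

Optimal t* satisfies g'(t*) = g(t*)/(T + t*).
g'(t) = 228·27/(t + 27)². Setting 228·27/(t+27)² = 228t/[(t+27)(6.4+t)] gives 27(6.4+t) = t(t+27), so t² = 27×6.4 = 172.8.
t* = √172.8 = 13.15 min.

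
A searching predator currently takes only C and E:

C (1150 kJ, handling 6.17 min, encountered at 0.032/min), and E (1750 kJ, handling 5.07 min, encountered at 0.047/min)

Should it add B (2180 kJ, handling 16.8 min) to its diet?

On C and E alone, R = ΣλE/(1+Σλh) = 119.1/1.436 = 82.92 kJ/min.
B: E/h = 2180/16.8 = 129.8 kJ/min.
Since 129.8 > R, including B increases the long-run rate.

Yes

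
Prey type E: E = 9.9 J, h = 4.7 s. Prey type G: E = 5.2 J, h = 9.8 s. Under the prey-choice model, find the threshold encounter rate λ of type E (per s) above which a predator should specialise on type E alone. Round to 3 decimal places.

0.072 per s

At the threshold, the rate on type E alone equals the profitability of type G: λ·9.9/(1 + λ·4.7) = 5.2/9.8 = 0.5306.
Rearranging, λ(9.9 − 0.5306×4.7) = 0.5306, so λ = 0.5306/7.406 = 0.07165 per s.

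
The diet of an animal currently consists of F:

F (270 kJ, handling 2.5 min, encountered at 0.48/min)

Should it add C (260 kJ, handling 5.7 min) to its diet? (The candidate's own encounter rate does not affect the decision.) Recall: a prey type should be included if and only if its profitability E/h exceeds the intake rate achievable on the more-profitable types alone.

Current rate: (0.48×270)/(1 + 0.48×2.5) = 58.91 kJ/min.
C: E/h = 260/5.7 = 45.61 kJ/min.
Since 45.61 < R, time spent handling C is better spent searching.

No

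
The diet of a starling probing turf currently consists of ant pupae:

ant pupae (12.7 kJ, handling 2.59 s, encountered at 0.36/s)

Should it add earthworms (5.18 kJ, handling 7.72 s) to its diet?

No

Current rate: (0.36×12.7)/(1 + 0.36×2.59) = 2.366 kJ/s.
earthworms: E/h = 5.18/7.72 = 0.671 kJ/s.
Since 0.671 < R, time spent handling earthworms is better spent searching.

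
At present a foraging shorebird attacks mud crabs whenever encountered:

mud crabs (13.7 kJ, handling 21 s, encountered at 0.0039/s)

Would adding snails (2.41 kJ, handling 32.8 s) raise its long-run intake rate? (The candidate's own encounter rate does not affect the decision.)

Yes

Current rate: (0.0039×13.7)/(1 + 0.0039×21) = 0.04939 kJ/s.
Profitability of snails: 2.41/32.8 = 0.07348 kJ/s.
0.07348 > 0.04939, so adding snails raises the average — include it.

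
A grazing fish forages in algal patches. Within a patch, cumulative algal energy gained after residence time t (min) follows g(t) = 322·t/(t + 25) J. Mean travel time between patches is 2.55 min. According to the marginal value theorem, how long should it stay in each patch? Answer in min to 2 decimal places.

7.98 min

Maximise g(t)/(T+t): set derivative to zero → g'(t)(T+t) = g(t).
g'(t) = 322·25/(t + 25)². Setting 322·25/(t+25)² = 322t/[(t+25)(2.55+t)] gives 25(2.55+t) = t(t+25), so t² = 25×2.55 = 63.75.
t* = √63.75 = 7.984 min.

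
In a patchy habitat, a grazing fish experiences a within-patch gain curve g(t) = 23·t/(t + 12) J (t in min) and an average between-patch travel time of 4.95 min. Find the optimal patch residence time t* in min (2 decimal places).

Maximise g(t)/(T+t): set derivative to zero → g'(t)(T+t) = g(t).
g'(t) = 23·12/(t + 12)². Setting 23·12/(t+12)² = 23t/[(t+12)(4.95+t)] gives 12(4.95+t) = t(t+12), so t² = 12×4.95 = 59.4.
t* = √59.4 = 7.707 min.

7.71 min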